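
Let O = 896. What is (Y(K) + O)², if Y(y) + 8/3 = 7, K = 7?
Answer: 7295401/9 ≈ 8.1060e+5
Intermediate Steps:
Y(y) = 13/3 (Y(y) = -8/3 + 7 = 13/3)
(Y(K) + O)² = (13/3 + 896)² = (2701/3)² = 7295401/9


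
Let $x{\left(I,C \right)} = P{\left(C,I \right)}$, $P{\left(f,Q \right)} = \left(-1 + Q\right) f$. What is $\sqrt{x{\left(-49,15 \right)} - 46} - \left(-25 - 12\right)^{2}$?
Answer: $-1369 + 2 i \sqrt{199} \approx -1369.0 + 28.213 i$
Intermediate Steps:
$P{\left(f,Q \right)} = f \left(-1 + Q\right)$
$x{\left(I,C \right)} = C \left(-1 + I\right)$
$\sqrt{x{\left(-49,15 \right)} - 46} - \left(-25 - 12\right)^{2} = \sqrt{15 \left(-1 - 49\right) - 46} - \left(-25 - 12\right)^{2} = \sqrt{15 \left(-50\right) - 46} - \left(-37\right)^{2} = \sqrt{-750 - 46} - 1369 = \sqrt{-796} - 1369 = 2 i \sqrt{199} - 1369 = -1369 + 2 i \sqrt{199}$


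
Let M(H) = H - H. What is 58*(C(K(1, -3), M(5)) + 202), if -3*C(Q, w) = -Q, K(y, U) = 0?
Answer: 11716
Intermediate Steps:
M(H) = 0
C(Q, w) = Q/3 (C(Q, w) = -(-1)*Q/3 = Q/3)
58*(C(K(1, -3), M(5)) + 202) = 58*((⅓)*0 + 202) = 58*(0 + 202) = 58*202 = 11716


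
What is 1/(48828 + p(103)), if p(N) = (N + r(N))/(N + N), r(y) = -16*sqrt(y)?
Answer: 20117342/982299633591 + 32*sqrt(103)/982299633591 ≈ 2.0480e-5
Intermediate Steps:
p(N) = (N - 16*sqrt(N))/(2*N) (p(N) = (N - 16*sqrt(N))/(N + N) = (N - 16*sqrt(N))/((2*N)) = (N - 16*sqrt(N))*(1/(2*N)) = (N - 16*sqrt(N))/(2*N))
1/(48828 + p(103)) = 1/(48828 + (1/2 - 8*sqrt(103)/103)) = 1/(97657/2 - 8*sqrt(103)/103)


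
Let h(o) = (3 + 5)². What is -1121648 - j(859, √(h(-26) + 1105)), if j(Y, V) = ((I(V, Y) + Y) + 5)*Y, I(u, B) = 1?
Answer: -1864683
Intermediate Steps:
h(o) = 64 (h(o) = 8² = 64)
j(Y, V) = Y*(6 + Y) (j(Y, V) = ((1 + Y) + 5)*Y = (6 + Y)*Y = Y*(6 + Y))
-1121648 - j(859, √(h(-26) + 1105)) = -1121648 - 859*(6 + 859) = -1121648 - 859*865 = -1121648 - 1*743035 = -1121648 - 743035 = -1864683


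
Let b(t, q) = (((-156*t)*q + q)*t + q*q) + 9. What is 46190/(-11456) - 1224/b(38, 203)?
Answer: -263741184157/65413273120 ≈ -4.0319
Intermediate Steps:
b(t, q) = 9 + q² + t*(q - 156*q*t) (b(t, q) = ((-156*q*t + q)*t + q²) + 9 = ((q - 156*q*t)*t + q²) + 9 = (t*(q - 156*q*t) + q²) + 9 = (q² + t*(q - 156*q*t)) + 9 = 9 + q² + t*(q - 156*q*t))
46190/(-11456) - 1224/b(38, 203) = 46190/(-11456) - 1224/(9 + 203² + 203*38 - 156*203*38²) = 46190*(-1/11456) - 1224/(9 + 41209 + 7714 - 156*203*1444) = -23095/5728 - 1224/(9 + 41209 + 7714 - 45728592) = -23095/5728 - 1224/(-45679660) = -23095/5728 - 1224*(-1/45679660) = -23095/5728 + 306/11419915 = -263741184157/65413273120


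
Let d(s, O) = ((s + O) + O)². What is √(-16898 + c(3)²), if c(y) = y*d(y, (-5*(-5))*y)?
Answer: √4931814631 ≈ 70227.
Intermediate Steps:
d(s, O) = (s + 2*O)² (d(s, O) = ((O + s) + O)² = (s + 2*O)²)
c(y) = 2601*y³ (c(y) = y*(y + 2*((-5*(-5))*y))² = y*(y + 2*(25*y))² = y*(y + 50*y)² = y*(51*y)² = y*(2601*y²) = 2601*y³)
√(-16898 + c(3)²) = √(-16898 + (2601*3³)²) = √(-16898 + (2601*27)²) = √(-16898 + 70227²) = √(-16898 + 4931831529) = √4931814631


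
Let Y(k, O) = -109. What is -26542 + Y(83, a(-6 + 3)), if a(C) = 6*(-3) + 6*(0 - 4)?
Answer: -26651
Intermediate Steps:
a(C) = -42 (a(C) = -18 + 6*(-4) = -18 - 24 = -42)
-26542 + Y(83, a(-6 + 3)) = -26542 - 109 = -26651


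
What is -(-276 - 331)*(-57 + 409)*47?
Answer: 10042208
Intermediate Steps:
-(-276 - 331)*(-57 + 409)*47 = -(-607*352)*47 = -(-213664)*47 = -1*(-10042208) = 10042208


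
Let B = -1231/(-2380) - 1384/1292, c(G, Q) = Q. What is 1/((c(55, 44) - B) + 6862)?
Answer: 45220/312314371 ≈ 0.00014479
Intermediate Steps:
B = -25051/45220 (B = -1231*(-1/2380) - 1384*1/1292 = 1231/2380 - 346/323 = -25051/45220 ≈ -0.55398)
1/((c(55, 44) - B) + 6862) = 1/((44 - 1*(-25051/45220)) + 6862) = 1/((44 + 25051/45220) + 6862) = 1/(2014731/45220 + 6862) = 1/(312314371/45220) = 45220/312314371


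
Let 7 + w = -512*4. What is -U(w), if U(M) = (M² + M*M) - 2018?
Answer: -8444032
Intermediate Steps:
w = -2055 (w = -7 - 512*4 = -7 - 2048 = -2055)
U(M) = -2018 + 2*M² (U(M) = (M² + M²) - 2018 = 2*M² - 2018 = -2018 + 2*M²)
-U(w) = -(-2018 + 2*(-2055)²) = -(-2018 + 2*4223025) = -(-2018 + 8446050) = -1*8444032 = -8444032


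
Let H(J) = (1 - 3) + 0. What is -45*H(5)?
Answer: 90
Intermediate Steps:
H(J) = -2 (H(J) = -2 + 0 = -2)
-45*H(5) = -45*(-2) = 90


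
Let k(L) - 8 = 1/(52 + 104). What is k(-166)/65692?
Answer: 1249/10247952 ≈ 0.00012188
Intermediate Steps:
k(L) = 1249/156 (k(L) = 8 + 1/(52 + 104) = 8 + 1/156 = 1249/156)
k(-166)/65692 = (1249/156)/65692 = (1249/156)*(1/65692) = 1249/10247952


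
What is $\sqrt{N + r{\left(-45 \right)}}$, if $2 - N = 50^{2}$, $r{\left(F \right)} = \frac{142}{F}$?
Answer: $\frac{2 i \sqrt{140690}}{15} \approx 50.012 i$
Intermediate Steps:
$N = -2498$ ($N = 2 - 50^{2} = 2 - 2500 = -2498$)
$\sqrt{N + r{\left(-45 \right)}} = \sqrt{-2498 + \frac{142}{-45}} = \sqrt{-2498 + 142 \left(- \frac{1}{45}\right)} = \sqrt{-2498 - \frac{142}{45}} = \sqrt{- \frac{112552}{45}} = \frac{2 i \sqrt{140690}}{15}$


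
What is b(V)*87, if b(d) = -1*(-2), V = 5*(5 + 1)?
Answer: 174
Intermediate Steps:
V = 30 (V = 5*6 = 30)
b(d) = 2
b(V)*87 = 2*87 = 174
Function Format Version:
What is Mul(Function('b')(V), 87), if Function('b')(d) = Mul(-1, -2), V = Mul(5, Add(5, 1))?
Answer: 174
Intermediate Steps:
V = 30 (V = Mul(5, 6) = 30)
Function('b')(d) = 2
Mul(Function('b')(V), 87) = Mul(2, 87) = 174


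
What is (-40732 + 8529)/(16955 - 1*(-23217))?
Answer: -32203/40172 ≈ -0.80163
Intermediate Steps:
(-40732 + 8529)/(16955 - 1*(-23217)) = -32203/(16955 + 23217) = -32203/40172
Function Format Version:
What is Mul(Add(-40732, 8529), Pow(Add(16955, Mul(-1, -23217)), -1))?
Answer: Rational(-32203, 40172) ≈ -0.80163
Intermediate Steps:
Mul(Add(-40732, 8529), Pow(Add(16955, Mul(-1, -23217)), -1)) = Mul(-32203, Pow(Add(16955, 23217), -1)) = Mul(-32203, Pow(40172, -1)) = Mul(-32203, Rational(1, 40172)) = Rational(-32203, 40172)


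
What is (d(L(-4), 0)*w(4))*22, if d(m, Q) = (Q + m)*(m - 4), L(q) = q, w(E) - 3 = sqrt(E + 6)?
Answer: 2112 + 704*sqrt(10) ≈ 4338.2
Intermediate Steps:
w(E) = 3 + sqrt(6 + E) (w(E) = 3 + sqrt(E + 6) = 3 + sqrt(6 + E))
d(m, Q) = (-4 + m)*(Q + m) (d(m, Q) = (Q + m)*(-4 + m) = (-4 + m)*(Q + m))
(d(L(-4), 0)*w(4))*22 = (((-4)**2 - 4*0 - 4*(-4) + 0*(-4))*(3 + sqrt(6 + 4)))*22 = ((16 + 0 + 16 + 0)*(3 + sqrt(10)))*22 = (32*(3 + sqrt(10)))*22 = (96 + 32*sqrt(10))*22 = 2112 + 704*sqrt(10)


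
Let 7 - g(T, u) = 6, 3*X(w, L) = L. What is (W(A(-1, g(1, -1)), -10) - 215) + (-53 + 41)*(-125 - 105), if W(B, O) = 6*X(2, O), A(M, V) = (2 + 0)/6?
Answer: 2525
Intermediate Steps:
X(w, L) = L/3
g(T, u) = 1 (g(T, u) = 7 - 1*6 = 7 - 6 = 1)
A(M, V) = ⅓ (A(M, V) = (⅙)*2 = ⅓)
W(B, O) = 2*O (W(B, O) = 6*(O/3) = 2*O)
(W(A(-1, g(1, -1)), -10) - 215) + (-53 + 41)*(-125 - 105) = (2*(-10) - 215) + (-53 + 41)*(-125 - 105) = (-20 - 215) - 12*(-230) = -235 + 2760 = 2525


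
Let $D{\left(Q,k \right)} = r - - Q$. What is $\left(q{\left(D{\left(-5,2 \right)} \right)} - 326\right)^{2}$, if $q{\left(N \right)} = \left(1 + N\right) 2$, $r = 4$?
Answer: $106276$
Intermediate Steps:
$D{\left(Q,k \right)} = 4 + Q$ ($D{\left(Q,k \right)} = 4 - - Q = 4 + Q$)
$q{\left(N \right)} = 2 + 2 N$
$\left(q{\left(D{\left(-5,2 \right)} \right)} - 326\right)^{2} = \left(\left(2 + 2 \left(4 - 5\right)\right) - 326\right)^{2} = \left(\left(2 + 2 \left(-1\right)\right) - 326\right)^{2} = \left(\left(2 - 2\right) - 326\right)^{2} = \left(0 - 326\right)^{2} = \left(-326\right)^{2} = 106276$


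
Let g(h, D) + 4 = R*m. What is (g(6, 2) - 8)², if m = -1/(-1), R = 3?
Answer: 81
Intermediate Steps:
m = 1 (m = -1*(-1) = 1)
g(h, D) = -1 (g(h, D) = -4 + 3*1 = -4 + 3 = -1)
(g(6, 2) - 8)² = (-1 - 8)² = (-9)² = 81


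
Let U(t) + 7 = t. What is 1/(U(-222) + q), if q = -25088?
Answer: -1/25317 ≈ -3.9499e-5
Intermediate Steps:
U(t) = -7 + t
1/(U(-222) + q) = 1/((-7 - 222) - 25088) = 1/(-229 - 25088) = 1/(-25317) = -1/25317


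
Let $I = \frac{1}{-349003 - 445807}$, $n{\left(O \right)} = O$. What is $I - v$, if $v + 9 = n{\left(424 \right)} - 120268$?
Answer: $\frac{95260362929}{794810} \approx 1.1985 \cdot 10^{5}$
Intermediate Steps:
$I = - \frac{1}{794810}$ ($I = \frac{1}{-794810} = - \frac{1}{794810} \approx -1.2582 \cdot 10^{-6}$)
$v = -119853$ ($v = -9 + \left(424 - 120268\right) = -9 - 119844 = -119853$)
$I - v = - \frac{1}{794810} - -119853 = - \frac{1}{794810} + 119853 = \frac{95260362929}{794810}$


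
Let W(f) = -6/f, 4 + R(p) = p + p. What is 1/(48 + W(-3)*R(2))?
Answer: 1/48 ≈ 0.020833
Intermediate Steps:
R(p) = -4 + 2*p (R(p) = -4 + (p + p) = -4 + 2*p)
1/(48 + W(-3)*R(2)) = 1/(48 + (-6/(-3))*(-4 + 2*2)) = 1/(48 + (-6*(-⅓))*(-4 + 4)) = 1/(48 + 2*0) = 1/(48 + 0) = 1/48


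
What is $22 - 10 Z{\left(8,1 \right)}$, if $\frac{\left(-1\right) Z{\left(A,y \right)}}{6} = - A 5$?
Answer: $-2378$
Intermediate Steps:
$Z{\left(A,y \right)} = 30 A$ ($Z{\left(A,y \right)} = - 6 - A 5 = - 6 \left(- 5 A\right) = 30 A$)
$22 - 10 Z{\left(8,1 \right)} = 22 - 10 \cdot 30 \cdot 8 = 22 - 2400 = -2378$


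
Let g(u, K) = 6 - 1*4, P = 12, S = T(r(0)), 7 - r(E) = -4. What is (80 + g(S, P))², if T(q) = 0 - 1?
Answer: 6724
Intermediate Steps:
r(E) = 11 (r(E) = 7 - 1*(-4) = 7 + 4 = 11)
T(q) = -1
S = -1
g(u, K) = 2 (g(u, K) = 6 - 4 = 2)
(80 + g(S, P))² = (80 + 2)² = 82² = 6724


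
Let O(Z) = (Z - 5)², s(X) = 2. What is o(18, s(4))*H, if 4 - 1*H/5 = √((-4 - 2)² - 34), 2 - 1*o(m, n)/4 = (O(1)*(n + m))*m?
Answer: -460640 + 115160*√2 ≈ -2.9778e+5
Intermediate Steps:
O(Z) = (-5 + Z)²
o(m, n) = 8 - 4*m*(16*m + 16*n) (o(m, n) = 8 - 4*(-5 + 1)²*(n + m)*m = 8 - 4*(-4)²*(m + n)*m = 8 - 4*16*(m + n)*m = 8 - 4*(16*m + 16*n)*m = 8 - 4*m*(16*m + 16*n))
H = 20 - 5*√2 (H = 20 - 5*√((-4 - 2)² - 34) = 20 - 5*√((-6)² - 34) = 20 - 5*√(36 - 34) = 20 - 5*√2 ≈ 12.929)
o(18, s(4))*H = (8 - 64*18² - 64*18*2)*(20 - 5*√2) = (8 - 64*324 - 2304)*(20 - 5*√2) = (8 - 20736 - 2304)*(20 - 5*√2) = -23032*(20 - 5*√2) = -460640 + 115160*√2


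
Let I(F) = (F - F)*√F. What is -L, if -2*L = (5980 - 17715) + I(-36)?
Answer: -11735/2 ≈ -5867.5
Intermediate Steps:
I(F) = 0 (I(F) = 0*√F = 0)
L = 11735/2 (L = -((5980 - 17715) + 0)/2 = -(-11735 + 0)/2 = -½*(-11735) = 11735/2 ≈ 5867.5)
-L = -1*11735/2 = -11735/2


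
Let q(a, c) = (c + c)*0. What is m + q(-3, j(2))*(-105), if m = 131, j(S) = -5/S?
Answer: 131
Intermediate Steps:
q(a, c) = 0 (q(a, c) = (2*c)*0 = 0)
m + q(-3, j(2))*(-105) = 131 + 0*(-105) = 131 + 0 = 131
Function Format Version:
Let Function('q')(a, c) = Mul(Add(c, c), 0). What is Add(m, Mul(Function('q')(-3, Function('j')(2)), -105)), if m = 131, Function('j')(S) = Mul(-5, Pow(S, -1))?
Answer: 131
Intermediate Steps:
Function('q')(a, c) = 0 (Function('q')(a, c) = Mul(Mul(2, c), 0) = 0)
Add(m, Mul(Function('q')(-3, Function('j')(2)), -105)) = Add(131, Mul(0, -105)) = Add(131, 0) = 131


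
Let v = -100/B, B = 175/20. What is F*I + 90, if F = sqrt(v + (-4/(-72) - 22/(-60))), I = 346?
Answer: 90 + 346*I*sqrt(121345)/105 ≈ 90.0 + 1147.9*I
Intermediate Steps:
B = 35/4 (B = 175*(1/20) = 35/4 ≈ 8.7500)
v = -80/7 (v = -100/35/4 = -100*4/35 = -80/7 ≈ -11.429)
F = I*sqrt(121345)/105 (F = sqrt(-80/7 + (-4/(-72) - 22/(-60))) = sqrt(-80/7 + (-4*(-1/72) - 22*(-1/60))) = sqrt(-80/7 + (1/18 + 11/30)) = sqrt(-80/7 + 19/45) = sqrt(-3467/315) = I*sqrt(121345)/105 ≈ 3.3176*I)
F*I + 90 = (I*sqrt(121345)/105)*346 + 90 = 346*I*sqrt(121345)/105 + 90 = 90 + 346*I*sqrt(121345)/105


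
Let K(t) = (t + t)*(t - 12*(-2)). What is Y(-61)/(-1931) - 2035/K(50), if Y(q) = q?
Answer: -18801/77240 ≈ -0.24341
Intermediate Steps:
K(t) = 2*t*(24 + t) (K(t) = (2*t)*(t + 24) = (2*t)*(24 + t) = 2*t*(24 + t))
Y(-61)/(-1931) - 2035/K(50) = -61/(-1931) - 2035*1/(100*(24 + 50)) = -61*(-1/1931) - 2035/(2*50*74) = 61/1931 - 2035/7400 = 61/1931 - 2035*1/7400 = 61/1931 - 11/40 = -18801/77240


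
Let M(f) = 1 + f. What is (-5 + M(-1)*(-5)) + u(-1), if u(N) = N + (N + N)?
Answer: -8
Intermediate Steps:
u(N) = 3*N (u(N) = N + 2*N = 3*N)
(-5 + M(-1)*(-5)) + u(-1) = (-5 + (1 - 1)*(-5)) + 3*(-1) = (-5 + 0*(-5)) - 3 = (-5 + 0) - 3 = -5 - 3 = -8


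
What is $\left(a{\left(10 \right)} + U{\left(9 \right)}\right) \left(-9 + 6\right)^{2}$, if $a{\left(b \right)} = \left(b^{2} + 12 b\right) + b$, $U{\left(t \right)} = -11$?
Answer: $1971$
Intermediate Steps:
$a{\left(b \right)} = b^{2} + 13 b$
$\left(a{\left(10 \right)} + U{\left(9 \right)}\right) \left(-9 + 6\right)^{2} = \left(10 \left(13 + 10\right) - 11\right) \left(-9 + 6\right)^{2} = \left(10 \cdot 23 - 11\right) \left(-3\right)^{2} = \left(230 - 11\right) 9 = 219 \cdot 9 = 1971$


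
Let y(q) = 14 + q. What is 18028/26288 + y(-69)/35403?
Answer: 159199861/232668516 ≈ 0.68423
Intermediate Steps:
18028/26288 + y(-69)/35403 = 18028/26288 + (14 - 69)/35403 = 18028*(1/26288) - 55*1/35403 = 4507/6572 - 55/35403 = 159199861/232668516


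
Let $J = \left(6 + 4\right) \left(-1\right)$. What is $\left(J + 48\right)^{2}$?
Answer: $1444$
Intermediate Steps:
$J = -10$ ($J = 10 \left(-1\right) = -10$)
$\left(J + 48\right)^{2} = \left(-10 + 48\right)^{2} = 38^{2} = 1444$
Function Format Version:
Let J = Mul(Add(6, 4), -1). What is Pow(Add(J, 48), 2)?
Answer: 1444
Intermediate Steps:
J = -10 (J = Mul(10, -1) = -10)
Pow(Add(J, 48), 2) = Pow(Add(-10, 48), 2) = Pow(38, 2) = 1444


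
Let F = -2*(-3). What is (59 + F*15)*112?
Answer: 16688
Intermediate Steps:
F = 6
(59 + F*15)*112 = (59 + 6*15)*112 = (59 + 90)*112 = 149*112 = 16688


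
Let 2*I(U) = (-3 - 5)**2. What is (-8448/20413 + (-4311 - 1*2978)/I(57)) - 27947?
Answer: -18404488245/653216 ≈ -28175.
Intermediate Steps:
I(U) = 32 (I(U) = (-3 - 5)**2/2 = (1/2)*(-8)**2 = (1/2)*64 = 32)
(-8448/20413 + (-4311 - 1*2978)/I(57)) - 27947 = (-8448/20413 + (-4311 - 1*2978)/32) - 27947 = (-8448*1/20413 + (-4311 - 2978)*(1/32)) - 27947 = (-8448/20413 - 7289*1/32) - 27947 = (-8448/20413 - 7289/32) - 27947 = -149060693/653216 - 27947 = -18404488245/653216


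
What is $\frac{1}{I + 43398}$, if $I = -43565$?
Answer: $- \frac{1}{167} \approx -0.005988$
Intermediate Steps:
$\frac{1}{I + 43398} = \frac{1}{-43565 + 43398} = \frac{1}{-167} = - \frac{1}{167}$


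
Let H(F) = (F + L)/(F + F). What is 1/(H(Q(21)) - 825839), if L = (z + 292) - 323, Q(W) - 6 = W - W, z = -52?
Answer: -12/9910145 ≈ -1.2109e-6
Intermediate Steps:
Q(W) = 6 (Q(W) = 6 + (W - W) = 6 + 0 = 6)
L = -83 (L = (-52 + 292) - 323 = 240 - 323 = -83)
H(F) = (-83 + F)/(2*F) (H(F) = (F - 83)/(F + F) = (-83 + F)/((2*F)) = (-83 + F)*(1/(2*F)) = (-83 + F)/(2*F))
1/(H(Q(21)) - 825839) = 1/((½)*(-83 + 6)/6 - 825839) = 1/((½)*(⅙)*(-77) - 825839) = 1/(-77/12 - 825839) = 1/(-9910145/12) = -12/9910145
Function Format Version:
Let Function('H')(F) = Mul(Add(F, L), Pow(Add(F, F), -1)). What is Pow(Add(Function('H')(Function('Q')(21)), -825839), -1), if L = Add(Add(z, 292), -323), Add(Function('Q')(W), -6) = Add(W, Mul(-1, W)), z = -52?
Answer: Rational(-12, 9910145) ≈ -1.2109e-6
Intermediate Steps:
Function('Q')(W) = 6 (Function('Q')(W) = Add(6, Add(W, Mul(-1, W))) = Add(6, 0) = 6)
L = -83 (L = Add(Add(-52, 292), -323) = Add(240, -323) = -83)
Function('H')(F) = Mul(Rational(1, 2), Pow(F, -1), Add(-83, F)) (Function('H')(F) = Mul(Add(F, -83), Pow(Add(F, F), -1)) = Mul(Add(-83, F), Pow(Mul(2, F), -1)) = Mul(Add(-83, F), Mul(Rational(1, 2), Pow(F, -1))) = Mul(Rational(1, 2), Pow(F, -1), Add(-83, F)))
Pow(Add(Function('H')(Function('Q')(21)), -825839), -1) = Pow(Add(Mul(Rational(1, 2), Pow(6, -1), Add(-83, 6)), -825839), -1) = Pow(Add(Mul(Rational(1, 2), Rational(1, 6), -77), -825839), -1) = Pow(Add(Rational(-77, 12), -825839), -1) = Pow(Rational(-9910145, 12), -1) = Rational(-12, 9910145)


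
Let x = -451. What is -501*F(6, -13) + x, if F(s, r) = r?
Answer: 6062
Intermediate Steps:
-501*F(6, -13) + x = -501*(-13) - 451 = 6513 - 451 = 6062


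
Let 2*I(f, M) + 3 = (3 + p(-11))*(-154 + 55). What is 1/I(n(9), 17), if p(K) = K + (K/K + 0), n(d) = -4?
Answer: 1/345 ≈ 0.0028986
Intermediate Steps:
p(K) = 1 + K (p(K) = K + (1 + 0) = K + 1 = 1 + K)
I(f, M) = 345 (I(f, M) = -3/2 + ((3 + (1 - 11))*(-154 + 55))/2 = -3/2 + ((3 - 10)*(-99))/2 = -3/2 + (-7*(-99))/2 = -3/2 + (½)*693 = -3/2 + 693/2 = 345)
1/I(n(9), 17) = 1/345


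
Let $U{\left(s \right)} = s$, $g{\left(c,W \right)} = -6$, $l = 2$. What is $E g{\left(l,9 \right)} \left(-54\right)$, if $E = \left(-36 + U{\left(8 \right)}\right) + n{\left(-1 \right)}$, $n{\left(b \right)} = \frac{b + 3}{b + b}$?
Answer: $-9396$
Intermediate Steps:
$n{\left(b \right)} = \frac{3 + b}{2 b}$
$E = -29$ ($E = \left(-36 + 8\right) + \frac{3 - 1}{2 \left(-1\right)} = -28 + \frac{1}{2} \left(-1\right) 2 = -28 - 1 = -29$)
$E g{\left(l,9 \right)} \left(-54\right) = \left(-29\right) \left(-6\right) \left(-54\right) = 174 \left(-54\right) = -9396$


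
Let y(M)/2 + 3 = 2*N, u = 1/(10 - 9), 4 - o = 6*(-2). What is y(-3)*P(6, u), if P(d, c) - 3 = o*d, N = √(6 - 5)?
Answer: -198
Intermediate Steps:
o = 16 (o = 4 - 6*(-2) = 4 - 1*(-12) = 4 + 12 = 16)
N = 1 (N = √1 = 1)
u = 1 (u = 1/1 = 1)
P(d, c) = 3 + 16*d
y(M) = -2 (y(M) = -6 + 2*(2*1) = -6 + 2*2 = -6 + 4 = -2)
y(-3)*P(6, u) = -2*(3 + 16*6) = -2*(3 + 96) = -2*99 = -198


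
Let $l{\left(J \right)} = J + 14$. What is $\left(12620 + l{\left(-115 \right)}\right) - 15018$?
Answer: $-2499$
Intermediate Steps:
$l{\left(J \right)} = 14 + J$
$\left(12620 + l{\left(-115 \right)}\right) - 15018 = \left(12620 + \left(14 - 115\right)\right) - 15018 = \left(12620 - 101\right) - 15018 = 12519 - 15018 = -2499$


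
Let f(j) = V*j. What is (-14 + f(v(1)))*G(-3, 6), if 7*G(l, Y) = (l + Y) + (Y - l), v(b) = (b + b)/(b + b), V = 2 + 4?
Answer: -96/7 ≈ -13.714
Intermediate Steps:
V = 6
v(b) = 1 (v(b) = (2*b)/((2*b)) = (2*b)*(1/(2*b)) = 1)
G(l, Y) = 2*Y/7 (G(l, Y) = ((l + Y) + (Y - l))/7 = ((Y + l) + (Y - l))/7 = (2*Y)/7 = 2*Y/7)
f(j) = 6*j
(-14 + f(v(1)))*G(-3, 6) = (-14 + 6*1)*((2/7)*6) = (-14 + 6)*(12/7) = -8*12/7 = -96/7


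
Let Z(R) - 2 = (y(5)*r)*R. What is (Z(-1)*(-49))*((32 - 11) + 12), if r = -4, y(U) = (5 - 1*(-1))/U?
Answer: -54978/5 ≈ -10996.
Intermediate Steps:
y(U) = 6/U (y(U) = (5 + 1)/U = 6/U)
Z(R) = 2 - 24*R/5 (Z(R) = 2 + ((6/5)*(-4))*R = 2 - 24*R/5)
(Z(-1)*(-49))*((32 - 11) + 12) = ((2 - 24/5*(-1))*(-49))*((32 - 11) + 12) = ((2 + 24/5)*(-49))*(21 + 12) = ((34/5)*(-49))*33 = -1666/5*33 = -54978/5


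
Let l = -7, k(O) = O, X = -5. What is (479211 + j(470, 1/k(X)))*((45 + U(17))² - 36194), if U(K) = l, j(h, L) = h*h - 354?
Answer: -24316555750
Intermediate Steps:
j(h, L) = -354 + h² (j(h, L) = h² - 354 = -354 + h²)
U(K) = -7
(479211 + j(470, 1/k(X)))*((45 + U(17))² - 36194) = (479211 + (-354 + 470²))*((45 - 7)² - 36194) = (479211 + (-354 + 220900))*(38² - 36194) = (479211 + 220546)*(1444 - 36194) = 699757*(-34750) = -24316555750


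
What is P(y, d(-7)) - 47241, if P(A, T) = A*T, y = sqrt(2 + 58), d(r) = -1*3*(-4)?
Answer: -47241 + 24*sqrt(15) ≈ -47148.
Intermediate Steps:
d(r) = 12 (d(r) = -3*(-4) = 12)
y = 2*sqrt(15) (y = sqrt(60) = 2*sqrt(15) ≈ 7.7460)
P(y, d(-7)) - 47241 = (2*sqrt(15))*12 - 47241 = 24*sqrt(15) - 47241 = -47241 + 24*sqrt(15)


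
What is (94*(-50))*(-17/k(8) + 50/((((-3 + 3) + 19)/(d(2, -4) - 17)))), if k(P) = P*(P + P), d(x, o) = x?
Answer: 113179525/608 ≈ 1.8615e+5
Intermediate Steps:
k(P) = 2*P² (k(P) = P*(2*P) = 2*P²)
(94*(-50))*(-17/k(8) + 50/((((-3 + 3) + 19)/(d(2, -4) - 17)))) = (94*(-50))*(-17/(2*8²) + 50/((((-3 + 3) + 19)/(2 - 17)))) = -4700*(-17/(2*64) + 50/(((0 + 19)/(-15)))) = -4700*(-17/128 + 50/((19*(-1/15)))) = -4700*(-17*1/128 + 50/(-19/15)) = -4700*(-17/128 + 50*(-15/19)) = -4700*(-17/128 - 750/19) = -4700*(-96323/2432) = 113179525/608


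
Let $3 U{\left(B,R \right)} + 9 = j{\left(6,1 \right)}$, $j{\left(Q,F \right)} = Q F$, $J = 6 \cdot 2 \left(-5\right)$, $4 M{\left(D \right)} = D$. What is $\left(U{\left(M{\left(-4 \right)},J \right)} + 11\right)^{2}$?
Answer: $100$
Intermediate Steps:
$M{\left(D \right)} = \frac{D}{4}$
$J = -60$ ($J = 12 \left(-5\right) = -60$)
$j{\left(Q,F \right)} = F Q$
$U{\left(B,R \right)} = -1$ ($U{\left(B,R \right)} = -3 + \frac{1 \cdot 6}{3} = -3 + \frac{1}{3} \cdot 6 = -3 + 2 = -1$)
$\left(U{\left(M{\left(-4 \right)},J \right)} + 11\right)^{2} = \left(-1 + 11\right)^{2} = 10^{2} = 100$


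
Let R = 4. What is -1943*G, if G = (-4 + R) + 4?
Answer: -7772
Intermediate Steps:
G = 4 (G = (-4 + 4) + 4 = 0 + 4 = 4)
-1943*G = -1943*4 = -7772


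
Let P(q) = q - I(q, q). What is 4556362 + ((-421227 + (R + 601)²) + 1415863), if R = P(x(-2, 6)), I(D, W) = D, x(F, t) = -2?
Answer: 5912199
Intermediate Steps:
P(q) = 0 (P(q) = q - q = 0)
R = 0
4556362 + ((-421227 + (R + 601)²) + 1415863) = 4556362 + ((-421227 + (0 + 601)²) + 1415863) = 4556362 + ((-421227 + 601²) + 1415863) = 4556362 + ((-421227 + 361201) + 1415863) = 4556362 + (-60026 + 1415863) = 4556362 + 1355837 = 5912199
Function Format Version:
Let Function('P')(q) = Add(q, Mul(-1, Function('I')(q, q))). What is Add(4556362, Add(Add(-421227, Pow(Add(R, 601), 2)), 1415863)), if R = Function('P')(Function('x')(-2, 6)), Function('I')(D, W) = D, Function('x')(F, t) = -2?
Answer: 5912199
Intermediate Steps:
Function('P')(q) = 0 (Function('P')(q) = Add(q, Mul(-1, q)) = 0)
R = 0
Add(4556362, Add(Add(-421227, Pow(Add(R, 601), 2)), 1415863)) = Add(4556362, Add(Add(-421227, Pow(Add(0, 601), 2)), 1415863)) = Add(4556362, Add(Add(-421227, Pow(601, 2)), 1415863)) = Add(4556362, Add(Add(-421227, 361201), 1415863)) = Add(4556362, Add(-60026, 1415863)) = Add(4556362, 1355837) = 5912199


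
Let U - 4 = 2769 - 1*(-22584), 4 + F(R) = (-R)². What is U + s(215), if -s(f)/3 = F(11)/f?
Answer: 5451404/215 ≈ 25355.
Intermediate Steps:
F(R) = -4 + R² (F(R) = -4 + (-R)² = -4 + R²)
s(f) = -351/f (s(f) = -3*(-4 + 11²)/f = -3*(-4 + 121)/f = -351/f)
U = 25357 (U = 4 + (2769 - 1*(-22584)) = 4 + (2769 + 22584) = 4 + 25353 = 25357)
U + s(215) = 25357 - 351/215 = 5451404/215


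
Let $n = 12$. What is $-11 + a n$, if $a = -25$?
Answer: $-311$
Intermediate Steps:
$-11 + a n = -11 - 300 = -311$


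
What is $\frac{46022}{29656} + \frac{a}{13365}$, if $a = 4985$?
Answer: $\frac{6935629}{3603204} \approx 1.9249$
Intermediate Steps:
$\frac{46022}{29656} + \frac{a}{13365} = \frac{46022}{29656} + \frac{4985}{13365} = 46022 \cdot \frac{1}{29656} + 4985 \cdot \frac{1}{13365} = \frac{23011}{14828} + \frac{997}{2673} = \frac{6935629}{3603204}$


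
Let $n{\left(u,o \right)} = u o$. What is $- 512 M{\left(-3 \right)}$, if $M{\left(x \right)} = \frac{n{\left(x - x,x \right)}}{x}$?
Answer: $0$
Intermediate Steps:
$n{\left(u,o \right)} = o u$
$M{\left(x \right)} = 0$ ($M{\left(x \right)} = \frac{x \left(x - x\right)}{x} = \frac{x 0}{x} = \frac{0}{x} = 0$)
$- 512 M{\left(-3 \right)} = \left(-512\right) 0 = 0$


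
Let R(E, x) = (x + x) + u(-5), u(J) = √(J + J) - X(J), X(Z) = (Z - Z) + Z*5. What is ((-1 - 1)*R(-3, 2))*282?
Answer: -16356 - 564*I*√10 ≈ -16356.0 - 1783.5*I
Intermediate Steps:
X(Z) = 5*Z (X(Z) = 0 + 5*Z = 5*Z)
u(J) = -5*J + √2*√J (u(J) = √(J + J) - 5*J = √(2*J) - 5*J = √2*√J - 5*J = -5*J + √2*√J)
R(E, x) = 25 + 2*x + I*√10 (R(E, x) = (x + x) + (-5*(-5) + √2*√(-5)) = 2*x + (25 + √2*(I*√5)) = 2*x + (25 + I*√10) = 25 + 2*x + I*√10)
((-1 - 1)*R(-3, 2))*282 = ((-1 - 1)*(25 + 2*2 + I*√10))*282 = -2*(25 + 4 + I*√10)*282 = -2*(29 + I*√10)*282 = (-58 - 2*I*√10)*282 = -16356 - 564*I*√10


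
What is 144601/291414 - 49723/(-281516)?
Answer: 27598736719/41018851812 ≈ 0.67283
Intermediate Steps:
144601/291414 - 49723/(-281516) = 144601*(1/291414) - 49723*(-1/281516) = 144601/291414 + 49723/281516 = 27598736719/41018851812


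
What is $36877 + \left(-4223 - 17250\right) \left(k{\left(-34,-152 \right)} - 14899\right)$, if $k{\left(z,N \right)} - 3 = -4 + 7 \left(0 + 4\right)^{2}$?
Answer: $317579601$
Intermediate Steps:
$k{\left(z,N \right)} = 111$ ($k{\left(z,N \right)} = 3 - \left(4 - 7 \left(0 + 4\right)^{2}\right) = 3 - \left(4 - 7 \cdot 4^{2}\right) = 3 + \left(-4 + 7 \cdot 16\right) = 3 + \left(-4 + 112\right) = 3 + 108 = 111$)
$36877 + \left(-4223 - 17250\right) \left(k{\left(-34,-152 \right)} - 14899\right) = 36877 + \left(-4223 - 17250\right) \left(111 - 14899\right) = 36877 - -317542724 = 36877 + 317542724 = 317579601$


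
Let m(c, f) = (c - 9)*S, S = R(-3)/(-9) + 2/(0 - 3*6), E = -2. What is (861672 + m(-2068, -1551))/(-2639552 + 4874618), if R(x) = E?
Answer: 7752971/20115594 ≈ 0.38542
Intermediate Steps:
R(x) = -2
S = ⅑ (S = -2/(-9) + 2/(0 - 3*6) = -2*(-⅑) + 2/(0 - 18) = 2/9 + 2/(-18) = 2/9 + 2*(-1/18) = 2/9 - ⅑ = ⅑ ≈ 0.11111)
m(c, f) = -1 + c/9 (m(c, f) = (c - 9)*(⅑) = (-9 + c)*(⅑) = -1 + c/9)
(861672 + m(-2068, -1551))/(-2639552 + 4874618) = (861672 + (-1 + (⅑)*(-2068)))/(-2639552 + 4874618) = (861672 + (-1 - 2068/9))/2235066 = (861672 - 2077/9)*(1/2235066) = (7752971/9)*(1/2235066) = 7752971/20115594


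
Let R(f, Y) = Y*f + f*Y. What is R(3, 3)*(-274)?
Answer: -4932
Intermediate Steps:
R(f, Y) = 2*Y*f (R(f, Y) = Y*f + Y*f = 2*Y*f)
R(3, 3)*(-274) = (2*3*3)*(-274) = 18*(-274) = -4932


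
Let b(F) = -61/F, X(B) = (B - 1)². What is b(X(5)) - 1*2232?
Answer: -35773/16 ≈ -2235.8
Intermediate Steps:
X(B) = (-1 + B)²
b(X(5)) - 1*2232 = -61/(-1 + 5)² - 1*2232 = -61/(4²) - 2232 = -61/16 - 2232 = -35773/16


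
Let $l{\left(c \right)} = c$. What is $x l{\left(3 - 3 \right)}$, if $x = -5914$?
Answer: $0$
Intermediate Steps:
$x l{\left(3 - 3 \right)} = - 5914 \left(3 - 3\right) = \left(-5914\right) 0 = 0$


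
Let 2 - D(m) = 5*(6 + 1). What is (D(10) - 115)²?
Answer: 21904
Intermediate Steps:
D(m) = -33 (D(m) = 2 - 5*(6 + 1) = 2 - 5*7 = 2 - 1*35 = 2 - 35 = -33)
(D(10) - 115)² = (-33 - 115)² = (-148)² = 21904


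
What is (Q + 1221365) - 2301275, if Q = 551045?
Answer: -528865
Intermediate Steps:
(Q + 1221365) - 2301275 = (551045 + 1221365) - 2301275 = 1772410 - 2301275 = -528865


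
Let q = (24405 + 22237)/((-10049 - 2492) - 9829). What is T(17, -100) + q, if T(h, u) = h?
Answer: 166824/11185 ≈ 14.915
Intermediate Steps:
q = -23321/11185 (q = 46642/(-12541 - 9829) = 46642/(-22370) = 46642*(-1/22370) = -23321/11185 ≈ -2.0850)
T(17, -100) + q = 17 - 23321/11185 = 166824/11185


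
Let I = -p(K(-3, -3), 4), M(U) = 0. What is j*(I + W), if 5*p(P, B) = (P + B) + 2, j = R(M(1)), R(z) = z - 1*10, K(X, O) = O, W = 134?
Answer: -1334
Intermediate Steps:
R(z) = -10 + z (R(z) = z - 10 = -10 + z)
j = -10 (j = -10 + 0 = -10)
p(P, B) = ⅖ + B/5 + P/5 (p(P, B) = ((P + B) + 2)/5 = ((B + P) + 2)/5 = (2 + B + P)/5 = ⅖ + B/5 + P/5)
I = -⅗ (I = -(⅖ + (⅕)*4 + (⅕)*(-3)) = -(⅖ + ⅘ - ⅗) = -1*⅗ = -⅗ ≈ -0.60000)
j*(I + W) = -10*(-⅗ + 134) = -10*667/5 = -1334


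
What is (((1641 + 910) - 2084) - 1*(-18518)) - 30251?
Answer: -11266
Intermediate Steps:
(((1641 + 910) - 2084) - 1*(-18518)) - 30251 = ((2551 - 2084) + 18518) - 30251 = (467 + 18518) - 30251 = 18985 - 30251 = -11266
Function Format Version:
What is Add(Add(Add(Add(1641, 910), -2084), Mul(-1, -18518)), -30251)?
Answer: -11266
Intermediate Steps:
Add(Add(Add(Add(1641, 910), -2084), Mul(-1, -18518)), -30251) = Add(Add(Add(2551, -2084), 18518), -30251) = Add(Add(467, 18518), -30251) = Add(18985, -30251) = -11266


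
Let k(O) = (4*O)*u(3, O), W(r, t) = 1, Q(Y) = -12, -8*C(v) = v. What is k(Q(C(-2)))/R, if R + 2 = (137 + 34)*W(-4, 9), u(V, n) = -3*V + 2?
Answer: 336/169 ≈ 1.9882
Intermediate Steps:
C(v) = -v/8
u(V, n) = 2 - 3*V
k(O) = -28*O (k(O) = (4*O)*(2 - 3*3) = (4*O)*(2 - 9) = (4*O)*(-7) = -28*O)
R = 169 (R = -2 + (137 + 34)*1 = -2 + 171*1 = -2 + 171 = 169)
k(Q(C(-2)))/R = -28*(-12)/169 = 336*(1/169) = 336/169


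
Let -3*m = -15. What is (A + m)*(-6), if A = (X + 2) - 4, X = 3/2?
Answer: -27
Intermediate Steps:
m = 5 (m = -1/3*(-15) = 5)
X = 3/2 (X = 3*(1/2) = 3/2 ≈ 1.5000)
A = -1/2 (A = (3/2 + 2) - 4 = 7/2 - 4 = -1/2 ≈ -0.50000)
(A + m)*(-6) = (-1/2 + 5)*(-6) = (9/2)*(-6) = -27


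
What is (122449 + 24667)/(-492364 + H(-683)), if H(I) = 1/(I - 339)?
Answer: -150352552/503196009 ≈ -0.29880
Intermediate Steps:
H(I) = 1/(-339 + I)
(122449 + 24667)/(-492364 + H(-683)) = (122449 + 24667)/(-492364 + 1/(-339 - 683)) = 147116/(-492364 + 1/(-1022)) = 147116/(-492364 - 1/1022) = 147116/(-503196009/1022) = 147116*(-1022/503196009) = -150352552/503196009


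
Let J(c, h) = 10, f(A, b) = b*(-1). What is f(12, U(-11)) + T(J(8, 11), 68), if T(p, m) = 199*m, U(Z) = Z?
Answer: 13543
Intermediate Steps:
f(A, b) = -b
f(12, U(-11)) + T(J(8, 11), 68) = -1*(-11) + 199*68 = 11 + 13532 = 13543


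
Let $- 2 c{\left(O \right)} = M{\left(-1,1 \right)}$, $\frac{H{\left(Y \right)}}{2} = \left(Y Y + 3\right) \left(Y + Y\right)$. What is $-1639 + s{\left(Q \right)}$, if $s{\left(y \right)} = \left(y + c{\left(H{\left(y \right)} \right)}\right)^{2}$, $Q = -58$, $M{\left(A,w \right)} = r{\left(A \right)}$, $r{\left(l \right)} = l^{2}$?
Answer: $\frac{7133}{4} \approx 1783.3$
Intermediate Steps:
$H{\left(Y \right)} = 4 Y \left(3 + Y^{2}\right)$ ($H{\left(Y \right)} = 2 \left(Y Y + 3\right) \left(Y + Y\right) = 2 \left(Y^{2} + 3\right) 2 Y = 2 \left(3 + Y^{2}\right) 2 Y = 2 \cdot 2 Y \left(3 + Y^{2}\right) = 4 Y \left(3 + Y^{2}\right)$)
$M{\left(A,w \right)} = A^{2}$
$c{\left(O \right)} = - \frac{1}{2}$ ($c{\left(O \right)} = - \frac{\left(-1\right)^{2}}{2} = \left(- \frac{1}{2}\right) 1 = - \frac{1}{2}$)
$s{\left(y \right)} = \left(- \frac{1}{2} + y\right)^{2}$ ($s{\left(y \right)} = \left(y - \frac{1}{2}\right)^{2} = \left(- \frac{1}{2} + y\right)^{2}$)
$-1639 + s{\left(Q \right)} = -1639 + \frac{\left(-1 + 2 \left(-58\right)\right)^{2}}{4} = -1639 + \frac{\left(-1 - 116\right)^{2}}{4} = -1639 + \frac{\left(-117\right)^{2}}{4} = -1639 + \frac{1}{4} \cdot 13689 = -1639 + \frac{13689}{4} = \frac{7133}{4}$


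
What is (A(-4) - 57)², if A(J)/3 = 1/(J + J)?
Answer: 210681/64 ≈ 3291.9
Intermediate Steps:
A(J) = 3/(2*J) (A(J) = 3/(J + J) = 3/((2*J)) = 3*(1/(2*J)) = 3/(2*J))
(A(-4) - 57)² = ((3/2)/(-4) - 57)² = ((3/2)*(-¼) - 57)² = (-3/8 - 57)² = (-459/8)² = 210681/64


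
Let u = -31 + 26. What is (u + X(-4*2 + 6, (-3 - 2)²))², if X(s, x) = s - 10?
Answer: 289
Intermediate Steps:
X(s, x) = -10 + s
u = -5
(u + X(-4*2 + 6, (-3 - 2)²))² = (-5 + (-10 + (-4*2 + 6)))² = (-5 + (-10 + (-8 + 6)))² = (-5 + (-10 - 2))² = (-5 - 12)² = (-17)² = 289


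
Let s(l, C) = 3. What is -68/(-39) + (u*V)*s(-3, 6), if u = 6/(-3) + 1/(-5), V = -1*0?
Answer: 68/39 ≈ 1.7436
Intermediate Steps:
V = 0
u = -11/5 (u = 6*(-1/3) + 1*(-1/5) = -2 - 1/5 = -11/5 ≈ -2.2000)
-68/(-39) + (u*V)*s(-3, 6) = -68/(-39) - 11/5*0*3 = -1/39*(-68) + 0*3 = 68/39 + 0 = 68/39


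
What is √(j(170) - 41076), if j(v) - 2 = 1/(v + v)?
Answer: I*√1187038515/170 ≈ 202.67*I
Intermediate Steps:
j(v) = 2 + 1/(2*v) (j(v) = 2 + 1/(v + v) = 2 + 1/(2*v))
√(j(170) - 41076) = √((2 + (½)/170) - 41076) = √((2 + (½)*(1/170)) - 41076) = √((2 + 1/340) - 41076) = √(681/340 - 41076) = √(-13965159/340) = I*√1187038515/170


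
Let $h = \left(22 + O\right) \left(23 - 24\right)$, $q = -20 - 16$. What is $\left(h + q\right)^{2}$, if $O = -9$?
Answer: $2401$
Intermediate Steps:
$q = -36$
$h = -13$ ($h = \left(22 - 9\right) \left(23 - 24\right) = 13 \left(-1\right) = -13$)
$\left(h + q\right)^{2} = \left(-13 - 36\right)^{2} = \left(-49\right)^{2} = 2401$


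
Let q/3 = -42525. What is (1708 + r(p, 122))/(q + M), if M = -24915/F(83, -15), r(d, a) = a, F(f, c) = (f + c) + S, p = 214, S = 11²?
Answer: -11529/804553 ≈ -0.014330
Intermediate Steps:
S = 121
F(f, c) = 121 + c + f (F(f, c) = (f + c) + 121 = (c + f) + 121 = 121 + c + f)
q = -127575 (q = 3*(-42525) = -127575)
M = -8305/63 (M = -24915/(121 - 15 + 83) = -24915/189 = -24915*1/189 = -8305/63 ≈ -131.83)
(1708 + r(p, 122))/(q + M) = (1708 + 122)/(-127575 - 8305/63) = 1830/(-8045530/63) = 1830*(-63/8045530) = -11529/804553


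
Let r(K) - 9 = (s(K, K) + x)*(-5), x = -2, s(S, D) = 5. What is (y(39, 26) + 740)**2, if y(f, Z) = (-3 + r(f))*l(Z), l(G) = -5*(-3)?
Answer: 366025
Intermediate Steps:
l(G) = 15
r(K) = -6 (r(K) = 9 + (5 - 2)*(-5) = 9 + 3*(-5) = 9 - 15 = -6)
y(f, Z) = -135 (y(f, Z) = (-3 - 6)*15 = -9*15 = -135)
(y(39, 26) + 740)**2 = (-135 + 740)**2 = 605**2 = 366025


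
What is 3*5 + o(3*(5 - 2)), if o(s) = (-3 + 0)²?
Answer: 24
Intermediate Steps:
o(s) = 9 (o(s) = (-3)² = 9)
3*5 + o(3*(5 - 2)) = 3*5 + 9 = 15 + 9 = 24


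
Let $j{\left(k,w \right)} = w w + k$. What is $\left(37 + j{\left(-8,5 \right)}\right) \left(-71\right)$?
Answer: $-3834$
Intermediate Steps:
$j{\left(k,w \right)} = k + w^{2}$ ($j{\left(k,w \right)} = w^{2} + k = k + w^{2}$)
$\left(37 + j{\left(-8,5 \right)}\right) \left(-71\right) = \left(37 - \left(8 - 5^{2}\right)\right) \left(-71\right) = \left(37 + \left(-8 + 25\right)\right) \left(-71\right) = \left(37 + 17\right) \left(-71\right) = 54 \left(-71\right) = -3834$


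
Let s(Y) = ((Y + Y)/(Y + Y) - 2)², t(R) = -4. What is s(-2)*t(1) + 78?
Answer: 74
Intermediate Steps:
s(Y) = 1 (s(Y) = ((2*Y)/((2*Y)) - 2)² = ((2*Y)*(1/(2*Y)) - 2)² = (1 - 2)² = (-1)² = 1)
s(-2)*t(1) + 78 = 1*(-4) + 78 = -4 + 78 = 74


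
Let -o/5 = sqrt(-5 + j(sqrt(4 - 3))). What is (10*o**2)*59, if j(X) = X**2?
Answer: -59000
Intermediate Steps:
o = -10*I (o = -5*sqrt(-5 + (sqrt(4 - 3))**2) = -5*sqrt(-5 + (sqrt(1))**2) = -5*sqrt(-5 + 1**2) = -5*sqrt(-5 + 1) = -10*I ≈ -10.0*I)
(10*o**2)*59 = (10*(-10*I)**2)*59 = (10*(-100))*59 = -1000*59 = -59000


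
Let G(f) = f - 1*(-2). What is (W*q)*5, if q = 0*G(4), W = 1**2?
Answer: 0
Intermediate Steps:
W = 1
G(f) = 2 + f (G(f) = f + 2 = 2 + f)
q = 0 (q = 0*(2 + 4) = 0*6 = 0)
(W*q)*5 = (1*0)*5 = 0*5 = 0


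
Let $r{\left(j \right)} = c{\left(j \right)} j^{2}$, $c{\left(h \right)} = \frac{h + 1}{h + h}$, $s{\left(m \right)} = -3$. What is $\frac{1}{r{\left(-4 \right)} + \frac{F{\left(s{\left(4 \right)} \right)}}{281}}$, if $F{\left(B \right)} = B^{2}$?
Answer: $\frac{281}{1695} \approx 0.16578$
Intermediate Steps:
$c{\left(h \right)} = \frac{1 + h}{2 h}$
$r{\left(j \right)} = \frac{j \left(1 + j\right)}{2}$ ($r{\left(j \right)} = \frac{1 + j}{2 j} j^{2} = \frac{j \left(1 + j\right)}{2}$)
$\frac{1}{r{\left(-4 \right)} + \frac{F{\left(s{\left(4 \right)} \right)}}{281}} = \frac{1}{\frac{1}{2} \left(-4\right) \left(1 - 4\right) + \frac{\left(-3\right)^{2}}{281}} = \frac{1}{\frac{1}{2} \left(-4\right) \left(-3\right) + 9 \cdot \frac{1}{281}} = \frac{1}{6 + \frac{9}{281}} = \frac{1}{\frac{1695}{281}} = \frac{281}{1695}$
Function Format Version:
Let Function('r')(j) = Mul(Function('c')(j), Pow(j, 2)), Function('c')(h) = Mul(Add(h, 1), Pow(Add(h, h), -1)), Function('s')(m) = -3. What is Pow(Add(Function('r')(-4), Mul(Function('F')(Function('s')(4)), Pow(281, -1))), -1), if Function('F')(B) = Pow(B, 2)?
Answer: Rational(281, 1695) ≈ 0.16578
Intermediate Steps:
Function('c')(h) = Mul(Rational(1, 2), Pow(h, -1), Add(1, h)) (Function('c')(h) = Mul(Add(1, h), Pow(Mul(2, h), -1)) = Mul(Add(1, h), Mul(Rational(1, 2), Pow(h, -1))) = Mul(Rational(1, 2), Pow(h, -1), Add(1, h)))
Function('r')(j) = Mul(Rational(1, 2), j, Add(1, j)) (Function('r')(j) = Mul(Mul(Rational(1, 2), Pow(j, -1), Add(1, j)), Pow(j, 2)) = Mul(Rational(1, 2), j, Add(1, j)))
Pow(Add(Function('r')(-4), Mul(Function('F')(Function('s')(4)), Pow(281, -1))), -1) = Pow(Add(Mul(Rational(1, 2), -4, Add(1, -4)), Mul(Pow(-3, 2), Pow(281, -1))), -1) = Pow(Add(Mul(Rational(1, 2), -4, -3), Mul(9, Rational(1, 281))), -1) = Pow(Add(6, Rational(9, 281)), -1) = Pow(Rational(1695, 281), -1) = Rational(281, 1695)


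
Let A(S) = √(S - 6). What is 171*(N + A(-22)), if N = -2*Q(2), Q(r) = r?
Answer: -684 + 342*I*√7 ≈ -684.0 + 904.85*I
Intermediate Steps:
A(S) = √(-6 + S)
N = -4 (N = -2*2 = -4)
171*(N + A(-22)) = 171*(-4 + √(-6 - 22)) = 171*(-4 + √(-28)) = 171*(-4 + 2*I*√7) = -684 + 342*I*√7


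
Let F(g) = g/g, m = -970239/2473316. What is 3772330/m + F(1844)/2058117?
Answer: -2133618826916487169/221873931107 ≈ -9.6164e+6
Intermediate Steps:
m = -970239/2473316 (m = -970239*1/2473316 = -970239/2473316 ≈ -0.39228)
F(g) = 1
3772330/m + F(1844)/2058117 = 3772330/(-970239/2473316) + 1/2058117 = 3772330*(-2473316/970239) + 1*(1/2058117) = -9330164146280/970239 + 1/2058117 = -2133618826916487169/221873931107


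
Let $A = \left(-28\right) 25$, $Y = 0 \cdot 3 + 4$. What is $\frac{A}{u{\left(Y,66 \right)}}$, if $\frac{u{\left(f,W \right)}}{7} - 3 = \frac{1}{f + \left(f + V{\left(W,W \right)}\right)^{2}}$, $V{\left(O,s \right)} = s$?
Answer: $- \frac{490400}{14713} \approx -33.331$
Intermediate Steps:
$Y = 4$ ($Y = 0 + 4 = 4$)
$u{\left(f,W \right)} = 21 + \frac{7}{f + \left(W + f\right)^{2}}$ ($u{\left(f,W \right)} = 21 + \frac{7}{f + \left(f + W\right)^{2}} = 21 + \frac{7}{f + \left(W + f\right)^{2}}$)
$A = -700$
$\frac{A}{u{\left(Y,66 \right)}} = - \frac{700}{7 \frac{1}{4 + \left(66 + 4\right)^{2}} \left(1 + 3 \cdot 4 + 3 \left(66 + 4\right)^{2}\right)} = - \frac{700}{7 \frac{1}{4 + 70^{2}} \left(1 + 12 + 3 \cdot 70^{2}\right)} = - \frac{700}{7 \frac{1}{4 + 4900} \left(1 + 12 + 3 \cdot 4900\right)} = - \frac{700}{7 \cdot \frac{1}{4904} \left(1 + 12 + 14700\right)} = - \frac{700}{7 \cdot \frac{1}{4904} \cdot 14713} = - \frac{700}{\frac{102991}{4904}} = \left(-700\right) \frac{4904}{102991} = - \frac{490400}{14713}$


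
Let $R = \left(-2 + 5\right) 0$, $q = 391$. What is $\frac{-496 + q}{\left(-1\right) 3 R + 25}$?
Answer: $- \frac{21}{5} \approx -4.2$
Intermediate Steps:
$R = 0$ ($R = 3 \cdot 0 = 0$)
$\frac{-496 + q}{\left(-1\right) 3 R + 25} = \frac{-496 + 391}{\left(-1\right) 3 \cdot 0 + 25} = - \frac{105}{\left(-3\right) 0 + 25} = - \frac{105}{0 + 25} = - \frac{105}{25} = \left(-105\right) \frac{1}{25} = - \frac{21}{5}$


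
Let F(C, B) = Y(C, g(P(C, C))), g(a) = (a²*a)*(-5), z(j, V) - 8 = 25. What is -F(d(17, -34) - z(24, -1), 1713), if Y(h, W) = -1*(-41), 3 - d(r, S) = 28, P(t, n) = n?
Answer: -41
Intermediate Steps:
z(j, V) = 33 (z(j, V) = 8 + 25 = 33)
d(r, S) = -25 (d(r, S) = 3 - 1*28 = 3 - 28 = -25)
g(a) = -5*a³ (g(a) = a³*(-5) = -5*a³)
Y(h, W) = 41
F(C, B) = 41
-F(d(17, -34) - z(24, -1), 1713) = -1*41 = -41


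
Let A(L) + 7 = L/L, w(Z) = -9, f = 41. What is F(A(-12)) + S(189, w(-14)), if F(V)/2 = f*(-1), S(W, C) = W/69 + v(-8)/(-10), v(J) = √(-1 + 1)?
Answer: -1823/23 ≈ -79.261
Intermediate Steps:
A(L) = -6 (A(L) = -7 + L/L = -7 + 1 = -6)
v(J) = 0 (v(J) = √0 = 0)
S(W, C) = W/69 (S(W, C) = W/69 + 0/(-10) = W*(1/69) + 0*(-⅒) = W/69 + 0 = W/69)
F(V) = -82 (F(V) = 2*(41*(-1)) = 2*(-41) = -82)
F(A(-12)) + S(189, w(-14)) = -82 + (1/69)*189 = -82 + 63/23 = -1823/23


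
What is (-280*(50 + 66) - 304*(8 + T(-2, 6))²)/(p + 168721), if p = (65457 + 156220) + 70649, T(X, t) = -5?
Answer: -35216/461047 ≈ -0.076383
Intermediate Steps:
p = 292326 (p = 221677 + 70649 = 292326)
(-280*(50 + 66) - 304*(8 + T(-2, 6))²)/(p + 168721) = (-280*(50 + 66) - 304*(8 - 5)²)/(292326 + 168721) = (-280*116 - 304*3²)/461047 = (-32480 - 304*9)*(1/461047) = (-32480 - 2736)*(1/461047) = -35216*1/461047 = -35216/461047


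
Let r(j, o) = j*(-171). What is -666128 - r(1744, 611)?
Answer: -367904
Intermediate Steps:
r(j, o) = -171*j
-666128 - r(1744, 611) = -666128 - (-171)*1744 = -666128 - 1*(-298224) = -666128 + 298224 = -367904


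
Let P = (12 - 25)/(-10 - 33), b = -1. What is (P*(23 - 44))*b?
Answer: 273/43 ≈ 6.3488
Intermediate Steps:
P = 13/43 (P = -13/(-43) = -13*(-1/43) = 13/43 ≈ 0.30233)
(P*(23 - 44))*b = (13*(23 - 44)/43)*(-1) = ((13/43)*(-21))*(-1) = -273/43*(-1) = 273/43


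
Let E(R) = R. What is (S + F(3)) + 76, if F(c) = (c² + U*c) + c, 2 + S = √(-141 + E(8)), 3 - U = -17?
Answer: 146 + I*√133 ≈ 146.0 + 11.533*I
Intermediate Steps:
U = 20 (U = 3 - 1*(-17) = 3 + 17 = 20)
S = -2 + I*√133 (S = -2 + √(-141 + 8) = -2 + √(-133) = -2 + I*√133 ≈ -2.0 + 11.533*I)
F(c) = c² + 21*c (F(c) = (c² + 20*c) + c = c² + 21*c)
(S + F(3)) + 76 = ((-2 + I*√133) + 3*(21 + 3)) + 76 = ((-2 + I*√133) + 3*24) + 76 = ((-2 + I*√133) + 72) + 76 = (70 + I*√133) + 76 = 146 + I*√133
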